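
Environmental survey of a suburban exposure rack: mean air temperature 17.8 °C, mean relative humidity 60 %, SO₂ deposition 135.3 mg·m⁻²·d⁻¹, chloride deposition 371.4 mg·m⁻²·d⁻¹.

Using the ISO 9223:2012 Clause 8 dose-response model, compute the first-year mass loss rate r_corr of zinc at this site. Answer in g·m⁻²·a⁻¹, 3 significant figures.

r_corr = 34.0 g·m⁻²·a⁻¹

zinc: temperature factor f = -0.071·(7.8) = -0.5538
  Pd branch = 0.0129·Pd^0.44·e^(0.046·RH+f) = 1.015 μm/a
  Cl⁻ term: 0.0175·371.4^0.57·exp(0.008·60+0.085·17.8) = 3.745
  sum: 1.015 + 3.745 → r_corr = 4.76 μm/a
Convert to mass loss: 4.76 μm/a × 7.14 g/cm³ = 33.98 g·m⁻²·a⁻¹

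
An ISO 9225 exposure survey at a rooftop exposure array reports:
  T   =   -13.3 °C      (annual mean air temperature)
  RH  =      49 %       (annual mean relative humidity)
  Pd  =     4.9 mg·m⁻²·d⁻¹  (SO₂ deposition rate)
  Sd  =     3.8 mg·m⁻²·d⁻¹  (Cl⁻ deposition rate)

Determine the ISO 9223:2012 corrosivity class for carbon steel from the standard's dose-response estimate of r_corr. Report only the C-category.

C1

carbon steel: temperature factor f = +0.150·(-23.3) = -3.4950
  SO₂ term: 1.77·4.9^0.52·exp(0.02·49-3.4950) = 0.3271
  Cl⁻ term: 0.102·3.8^0.62·exp(0.033·49+0.04·-13.3) = 0.6907
  sum: 0.3271 + 0.6907 → r_corr = 1.018 μm/a
ISO 9223 Table 2 (carbon steel): 0 < 1.02 ≤ 1.3 μm/a ⇒ C1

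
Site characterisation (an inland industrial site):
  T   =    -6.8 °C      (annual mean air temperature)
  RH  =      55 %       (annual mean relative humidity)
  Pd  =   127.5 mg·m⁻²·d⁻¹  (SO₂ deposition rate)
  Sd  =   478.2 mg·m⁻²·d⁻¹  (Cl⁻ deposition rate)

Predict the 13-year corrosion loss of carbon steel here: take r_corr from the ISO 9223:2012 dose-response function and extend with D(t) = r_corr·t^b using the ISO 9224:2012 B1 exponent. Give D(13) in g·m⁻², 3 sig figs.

carbon steel: temperature factor f = +0.150·(-16.8) = -2.5200
  SO₂ term: 1.77·127.5^0.52·exp(0.02·55-2.5200) = 5.323
  Sd branch = 0.102·Sd^0.62·e^(0.033·RH+0.04·T) = 21.88 μm/a
  sum: 5.323 + 21.88 → r_corr = 27.2 μm/a
ISO 9224: D(t) = r_corr · t^b with b = 0.523 (carbon steel, B1)
  D(13) = 27.2 × 13^0.523 = 27.2 × 3.825 = 104 μm
  Mass loss = 104 μm × 7.85 g/cm³ = 816.8 g·m⁻²

D(13) = 817 g·m⁻²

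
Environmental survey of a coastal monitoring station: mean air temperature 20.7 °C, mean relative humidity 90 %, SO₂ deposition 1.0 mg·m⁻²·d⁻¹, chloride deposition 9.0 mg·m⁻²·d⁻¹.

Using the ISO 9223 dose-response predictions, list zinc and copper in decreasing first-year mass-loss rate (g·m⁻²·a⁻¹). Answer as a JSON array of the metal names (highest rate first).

["copper", "zinc"]

zinc: T>10 °C ⇒ hinge -0.071·(20.7−10) = -0.7597
  Pd branch = 0.0129·Pd^0.44·e^(0.046·RH+f) = 0.379 μm/a
  Cl⁻ term: 0.0175·9.0^0.57·exp(0.008·90+0.085·20.7) = 0.7308
  sum: 0.379 + 0.7308 → r_corr = 1.11 μm/a
  mass loss = 1.11 μm/a × 7.14 g/cm³ = 7.924 g·m⁻²·a⁻¹
copper: temperature factor f = -0.080·(10.7) = -0.8560
  Pd branch = 0.0053·Pd^0.26·e^(0.059·RH+f) = 0.4556 μm/a
  Cl⁻ term: 0.01025·9.0^0.27·exp(0.036·90+0.049·20.7) = 1.306
  sum: 0.4556 + 1.306 → r_corr = 1.762 μm/a
  mass loss = 1.762 μm/a × 8.96 g/cm³ = 15.79 g·m⁻²·a⁻¹
Ordering by g·m⁻²·a⁻¹: copper (15.8) > zinc (7.92)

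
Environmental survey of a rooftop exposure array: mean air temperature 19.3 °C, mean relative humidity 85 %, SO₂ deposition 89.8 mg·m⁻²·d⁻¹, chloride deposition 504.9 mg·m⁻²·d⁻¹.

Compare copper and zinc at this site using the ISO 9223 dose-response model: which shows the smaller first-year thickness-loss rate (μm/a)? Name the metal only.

copper: T>10 °C ⇒ hinge -0.080·(19.3−10) = -0.7440
  sulphur-dioxide contribution → 1.222 μm/a
  chloride contribution → 3.022 μm/a
  total first-year rate 4.243 μm/a
zinc: T>10 °C ⇒ hinge -0.071·(19.3−10) = -0.6603
  sulphur-dioxide contribution → 2.406 μm/a
  chloride contribution → 6.189 μm/a
  total first-year rate 8.596 μm/a
Ordering by μm/a: zinc (8.6) > copper (4.24)

copper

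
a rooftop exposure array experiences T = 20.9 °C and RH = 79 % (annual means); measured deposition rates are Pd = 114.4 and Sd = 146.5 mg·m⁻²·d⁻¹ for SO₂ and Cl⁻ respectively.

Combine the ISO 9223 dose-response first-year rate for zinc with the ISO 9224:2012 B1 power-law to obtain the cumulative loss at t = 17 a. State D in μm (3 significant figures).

D(17) = 51.6 μm

zinc: T>10 °C ⇒ hinge -0.071·(20.9−10) = -0.7739
  Pd branch = 0.0129·Pd^0.44·e^(0.046·RH+f) = 1.813 μm/a
  Sd branch = 0.0175·Sd^0.57·e^(0.008·RH+0.085·T) = 3.339 μm/a
  sum: 1.813 + 3.339 → r_corr = 5.152 μm/a
Power-law: D(17) = r_corr · 17^0.813
  D(17) = 5.152 × 17^0.813 = 5.152 × 10.01 = 51.56 μm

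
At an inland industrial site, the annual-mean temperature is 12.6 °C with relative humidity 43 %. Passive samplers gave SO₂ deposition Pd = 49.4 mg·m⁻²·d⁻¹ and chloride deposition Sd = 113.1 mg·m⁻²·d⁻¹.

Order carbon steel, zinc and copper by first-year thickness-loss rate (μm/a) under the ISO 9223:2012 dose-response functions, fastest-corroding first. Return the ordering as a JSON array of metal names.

carbon steel: f(T) = -0.054·(T−10) [T>10 °C] = -0.1404
  SO₂ term: 1.77·49.4^0.52·exp(0.02·43-0.1404) = 27.62
  Sd branch = 0.102·Sd^0.62·e^(0.033·RH+0.04·T) = 13.09 μm/a
  r_corr = 27.62 + 13.09 = 40.71 μm/a
zinc: T>10 °C ⇒ hinge -0.071·(12.6−10) = -0.1846
  Pd branch = 0.0129·Pd^0.44·e^(0.046·RH+f) = 0.4312 μm/a
  Cl⁻ term: 0.0175·113.1^0.57·exp(0.008·43+0.085·12.6) = 1.067
  sum: 0.4312 + 1.067 → r_corr = 1.498 μm/a
copper: temperature factor f = -0.080·(2.6) = -0.2080
  SO₂ term: 0.0053·49.4^0.26·exp(0.059·43-0.2080) = 0.15
  Sd branch = 0.01025·Sd^0.27·e^(0.036·RH+0.049·T) = 0.3203 μm/a
  r_corr = 0.15 + 0.3203 = 0.4703 μm/a
Ordering by μm/a: carbon steel (40.7) > zinc (1.5) > copper (0.47)

["carbon steel", "zinc", "copper"]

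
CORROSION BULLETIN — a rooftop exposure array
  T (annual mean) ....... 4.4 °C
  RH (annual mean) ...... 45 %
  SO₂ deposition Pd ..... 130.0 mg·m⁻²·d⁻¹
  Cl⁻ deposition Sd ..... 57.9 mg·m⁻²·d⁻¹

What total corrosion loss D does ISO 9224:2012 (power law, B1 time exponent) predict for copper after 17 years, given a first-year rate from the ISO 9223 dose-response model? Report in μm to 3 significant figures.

copper: temperature factor f = +0.126·(-5.6) = -0.7056
  SO₂ term: 0.0053·130.0^0.26·exp(0.059·45-0.7056) = 0.132
  Cl⁻ term: 0.01025·57.9^0.27·exp(0.036·45+0.049·4.4) = 0.1922
  r_corr = 0.132 + 0.1922 = 0.3242 μm/a
Power-law: D(17) = r_corr · 17^0.667
  D(17) = 0.3242 × 17^0.667 = 0.3242 × 6.618 = 2.146 μm

D(17) = 2.15 μm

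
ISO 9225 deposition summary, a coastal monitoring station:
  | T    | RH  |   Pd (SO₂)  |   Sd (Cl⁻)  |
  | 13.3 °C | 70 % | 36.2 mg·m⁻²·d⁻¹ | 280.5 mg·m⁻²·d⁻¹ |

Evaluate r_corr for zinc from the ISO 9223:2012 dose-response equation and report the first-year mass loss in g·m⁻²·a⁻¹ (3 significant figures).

zinc: f(T) = -0.071·(T−10) [T>10 °C] = -0.2343
  sulphur-dioxide contribution → 1.239 μm/a
  chloride contribution → 2.358 μm/a
  ⇒ r_corr(zinc) = 3.597 μm/a
Convert to mass loss: 3.597 μm/a × 7.14 g/cm³ = 25.68 g·m⁻²·a⁻¹

r_corr = 25.7 g·m⁻²·a⁻¹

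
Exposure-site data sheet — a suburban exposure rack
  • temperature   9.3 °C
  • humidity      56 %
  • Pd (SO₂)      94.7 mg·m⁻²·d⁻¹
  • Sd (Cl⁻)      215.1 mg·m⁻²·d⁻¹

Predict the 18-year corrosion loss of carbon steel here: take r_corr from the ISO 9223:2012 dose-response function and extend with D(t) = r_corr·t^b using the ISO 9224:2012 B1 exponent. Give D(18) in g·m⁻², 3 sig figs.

D(18) = 2.79e+03 g·m⁻²

carbon steel: T≤10 °C ⇒ hinge +0.150·(9.3−10) = -0.1050
  Pd branch = 1.77·Pd^0.52·e^(0.02·RH+f) = 52.06 μm/a
  Sd branch = 0.102·Sd^0.62·e^(0.033·RH+0.04·T) = 26.24 μm/a
  r_corr = 52.06 + 26.24 = 78.3 μm/a
ISO 9224: D(t) = r_corr · t^b with b = 0.523 (carbon steel, B1)
  D(18) = 78.3 × 18^0.523 = 78.3 × 4.534 = 355 μm
  Mass loss = 355 μm × 7.85 g/cm³ = 2787 g·m⁻²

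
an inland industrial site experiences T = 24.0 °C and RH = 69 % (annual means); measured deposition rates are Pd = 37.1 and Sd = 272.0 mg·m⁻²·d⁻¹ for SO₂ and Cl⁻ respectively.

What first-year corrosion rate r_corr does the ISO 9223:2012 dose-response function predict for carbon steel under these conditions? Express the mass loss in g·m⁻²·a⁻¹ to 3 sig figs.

carbon steel: T>10 °C ⇒ hinge -0.054·(24.0−10) = -0.7560
  sulphur-dioxide contribution → 21.63 μm/a
  chloride contribution → 83.92 μm/a
  ⇒ r_corr(carbon steel) = 105.5 μm/a
Convert to mass loss: 105.5 μm/a × 7.85 g/cm³ = 828.5 g·m⁻²·a⁻¹

r_corr = 829 g·m⁻²·a⁻¹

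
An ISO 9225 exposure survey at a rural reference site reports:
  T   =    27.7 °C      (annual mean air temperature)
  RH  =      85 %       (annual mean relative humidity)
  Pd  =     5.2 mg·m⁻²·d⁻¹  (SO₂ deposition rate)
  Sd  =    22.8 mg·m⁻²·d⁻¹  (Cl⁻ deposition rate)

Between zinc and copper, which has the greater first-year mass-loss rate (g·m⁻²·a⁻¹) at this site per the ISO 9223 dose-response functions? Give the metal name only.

copper

zinc: T>10 °C ⇒ hinge -0.071·(27.7−10) = -1.2567
  SO₂ term: 0.0129·5.2^0.44·exp(0.046·85-1.2567) = 0.3784
  Sd branch = 0.0175·Sd^0.57·e^(0.008·RH+0.085·T) = 2.162 μm/a
  sum: 0.3784 + 2.162 → r_corr = 2.541 μm/a
  mass loss = 2.541 μm/a × 7.14 g/cm³ = 18.14 g·m⁻²·a⁻¹
copper: temperature factor f = -0.080·(17.7) = -1.4160
  SO₂ term: 0.0053·5.2^0.26·exp(0.059·85-1.4160) = 0.2975
  Sd branch = 0.01025·Sd^0.27·e^(0.036·RH+0.049·T) = 1.976 μm/a
  r_corr = 0.2975 + 1.976 = 2.273 μm/a
  mass loss = 2.273 μm/a × 8.96 g/cm³ = 20.37 g·m⁻²·a⁻¹
Ordering by g·m⁻²·a⁻¹: copper (20.4) > zinc (18.1)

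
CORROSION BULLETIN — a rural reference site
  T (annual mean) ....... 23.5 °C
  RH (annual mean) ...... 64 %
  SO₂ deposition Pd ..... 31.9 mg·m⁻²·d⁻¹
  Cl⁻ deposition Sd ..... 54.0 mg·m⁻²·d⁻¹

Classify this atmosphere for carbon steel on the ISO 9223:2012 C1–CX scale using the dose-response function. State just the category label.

C3

carbon steel: T>10 °C ⇒ hinge -0.054·(23.5−10) = -0.7290
  Pd branch = 1.77·Pd^0.52·e^(0.02·RH+f) = 18.59 μm/a
  Sd branch = 0.102·Sd^0.62·e^(0.033·RH+0.04·T) = 25.59 μm/a
  sum: 18.59 + 25.59 → r_corr = 44.18 μm/a
ISO 9223 Table 2 (carbon steel): 25 < 44.2 ≤ 50 μm/a ⇒ C3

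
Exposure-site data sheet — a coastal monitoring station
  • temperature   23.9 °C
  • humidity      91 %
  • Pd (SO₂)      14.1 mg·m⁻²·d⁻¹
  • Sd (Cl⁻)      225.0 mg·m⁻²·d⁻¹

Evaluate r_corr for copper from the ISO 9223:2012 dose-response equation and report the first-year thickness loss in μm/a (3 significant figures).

r_corr = 4.52 μm/a

copper: T>10 °C ⇒ hinge -0.080·(23.9−10) = -1.1120
  Pd branch = 0.0053·Pd^0.26·e^(0.059·RH+f) = 0.7445 μm/a
  Sd branch = 0.01025·Sd^0.27·e^(0.036·RH+0.049·T) = 3.777 μm/a
  sum: 0.7445 + 3.777 → r_corr = 4.522 μm/a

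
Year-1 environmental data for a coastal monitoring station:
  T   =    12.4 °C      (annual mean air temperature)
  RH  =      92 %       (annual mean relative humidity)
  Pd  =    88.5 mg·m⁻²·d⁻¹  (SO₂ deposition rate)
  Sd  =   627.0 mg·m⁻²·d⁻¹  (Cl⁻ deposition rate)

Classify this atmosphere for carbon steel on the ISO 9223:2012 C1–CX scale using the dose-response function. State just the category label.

carbon steel: temperature factor f = -0.054·(2.4) = -0.1296
  sulphur-dioxide contribution → 100.7 μm/a
  chloride contribution → 189.2 μm/a
  ⇒ r_corr(carbon steel) = 289.9 μm/a
ISO 9223 Table 2 (carbon steel): 200 < 290 ≤ 700 μm/a ⇒ CX

CX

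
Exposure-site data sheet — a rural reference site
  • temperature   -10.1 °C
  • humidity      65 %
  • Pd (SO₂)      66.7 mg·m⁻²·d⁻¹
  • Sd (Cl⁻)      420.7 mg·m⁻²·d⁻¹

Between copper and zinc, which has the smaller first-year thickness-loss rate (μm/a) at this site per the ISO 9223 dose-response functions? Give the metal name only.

copper

copper: T≤10 °C ⇒ hinge +0.126·(-10.1−10) = -2.5326
  Pd branch = 0.0053·Pd^0.26·e^(0.059·RH+f) = 0.0581 μm/a
  Sd branch = 0.01025·Sd^0.27·e^(0.036·RH+0.049·T) = 0.3315 μm/a
  sum: 0.0581 + 0.3315 → r_corr = 0.3896 μm/a
zinc: f(T) = +0.038·(T−10) [T≤10 °C] = -0.7638
  SO₂ term: 0.0129·66.7^0.44·exp(0.046·65-0.7638) = 0.7586
  Sd branch = 0.0175·Sd^0.57·e^(0.008·RH+0.085·T) = 0.3906 μm/a
  r_corr = 0.7586 + 0.3906 = 1.149 μm/a
Ordering by μm/a: zinc (1.15) > copper (0.39)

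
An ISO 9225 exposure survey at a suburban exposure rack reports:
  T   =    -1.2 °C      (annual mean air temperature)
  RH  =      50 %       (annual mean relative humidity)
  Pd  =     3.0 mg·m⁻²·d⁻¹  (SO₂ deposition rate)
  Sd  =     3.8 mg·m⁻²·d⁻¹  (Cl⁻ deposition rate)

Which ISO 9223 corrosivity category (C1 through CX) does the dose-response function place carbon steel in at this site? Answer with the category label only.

C2

carbon steel: temperature factor f = +0.150·(-11.2) = -1.6800
  SO₂ term: 1.77·3.0^0.52·exp(0.02·50-1.6800) = 1.588
  Sd branch = 0.102·Sd^0.62·e^(0.033·RH+0.04·T) = 1.158 μm/a
  r_corr = 1.588 + 1.158 = 2.746 μm/a
ISO 9223 Table 2 (carbon steel): 1.3 < 2.75 ≤ 25 μm/a ⇒ C2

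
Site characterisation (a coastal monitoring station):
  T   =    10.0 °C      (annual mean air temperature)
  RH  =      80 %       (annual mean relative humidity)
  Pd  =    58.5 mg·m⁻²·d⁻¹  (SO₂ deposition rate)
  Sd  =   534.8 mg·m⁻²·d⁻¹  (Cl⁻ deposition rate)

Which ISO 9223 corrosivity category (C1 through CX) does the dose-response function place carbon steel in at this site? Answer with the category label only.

C5

carbon steel: temperature factor f = +0.150·(0.0) = +0.0000
  sulphur-dioxide contribution → 72.74 μm/a
  chloride contribution → 104.8 μm/a
  total first-year rate 177.5 μm/a
178 μm/a falls in (80, 200] for carbon steel → category C5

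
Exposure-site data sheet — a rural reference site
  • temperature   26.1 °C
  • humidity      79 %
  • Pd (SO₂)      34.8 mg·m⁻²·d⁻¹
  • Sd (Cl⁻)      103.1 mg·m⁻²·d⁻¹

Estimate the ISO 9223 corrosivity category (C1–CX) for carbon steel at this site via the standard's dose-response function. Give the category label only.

carbon steel: temperature factor f = -0.054·(16.1) = -0.8694
  SO₂ term: 1.77·34.8^0.52·exp(0.02·79-0.8694) = 22.81
  Sd branch = 0.102·Sd^0.62·e^(0.033·RH+0.04·T) = 69.57 μm/a
  sum: 22.81 + 69.57 → r_corr = 92.39 μm/a
92.4 μm/a falls in (80, 200] for carbon steel → category C5

C5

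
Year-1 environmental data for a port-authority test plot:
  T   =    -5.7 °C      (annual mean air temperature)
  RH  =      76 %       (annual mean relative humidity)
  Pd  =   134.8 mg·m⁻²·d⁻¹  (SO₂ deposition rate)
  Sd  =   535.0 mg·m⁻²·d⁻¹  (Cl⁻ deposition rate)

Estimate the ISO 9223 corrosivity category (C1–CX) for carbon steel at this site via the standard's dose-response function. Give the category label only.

carbon steel: f(T) = +0.150·(T−10) [T≤10 °C] = -2.3550
  SO₂ term: 1.77·134.8^0.52·exp(0.02·76-2.3550) = 9.835
  Sd branch = 0.102·Sd^0.62·e^(0.033·RH+0.04·T) = 49.02 μm/a
  r_corr = 9.835 + 49.02 = 58.85 μm/a
58.9 μm/a falls in (50, 80] for carbon steel → category C4

C4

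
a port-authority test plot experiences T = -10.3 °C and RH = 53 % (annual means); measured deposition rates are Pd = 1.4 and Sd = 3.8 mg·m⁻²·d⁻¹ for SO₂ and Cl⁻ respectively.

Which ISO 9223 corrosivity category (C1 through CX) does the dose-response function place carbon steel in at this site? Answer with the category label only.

C1

carbon steel: temperature factor f = +0.150·(-20.3) = -3.0450
  sulphur-dioxide contribution → 0.2897 μm/a
  chloride contribution → 0.8886 μm/a
  total first-year rate 1.178 μm/a
1.18 μm/a falls in (0, 1.3] for carbon steel → category C1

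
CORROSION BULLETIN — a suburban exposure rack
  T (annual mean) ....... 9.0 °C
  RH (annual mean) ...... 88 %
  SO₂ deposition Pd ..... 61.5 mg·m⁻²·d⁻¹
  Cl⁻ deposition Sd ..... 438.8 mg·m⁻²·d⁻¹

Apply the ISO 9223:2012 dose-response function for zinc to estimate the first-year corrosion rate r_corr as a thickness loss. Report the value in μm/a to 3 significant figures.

r_corr = 6.80 μm/a

zinc: f(T) = +0.038·(T−10) [T≤10 °C] = -0.0380
  SO₂ term: 0.0129·61.5^0.44·exp(0.046·88-0.0380) = 4.357
  Cl⁻ term: 0.0175·438.8^0.57·exp(0.008·88+0.085·9.0) = 2.438
  sum: 4.357 + 2.438 → r_corr = 6.796 μm/a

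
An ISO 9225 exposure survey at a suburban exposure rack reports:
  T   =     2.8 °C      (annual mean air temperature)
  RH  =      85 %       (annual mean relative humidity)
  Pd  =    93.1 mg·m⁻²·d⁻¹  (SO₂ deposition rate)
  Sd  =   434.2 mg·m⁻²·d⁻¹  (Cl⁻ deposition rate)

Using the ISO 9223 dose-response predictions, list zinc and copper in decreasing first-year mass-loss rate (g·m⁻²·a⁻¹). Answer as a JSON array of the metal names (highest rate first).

["zinc", "copper"]

zinc: f(T) = +0.038·(T−10) [T≤10 °C] = -0.2736
  Pd branch = 0.0129·Pd^0.44·e^(0.046·RH+f) = 3.599 μm/a
  Cl⁻ term: 0.0175·434.2^0.57·exp(0.008·85+0.085·2.8) = 1.397
  sum: 3.599 + 1.397 → r_corr = 4.996 μm/a
  mass loss = 4.996 μm/a × 7.14 g/cm³ = 35.67 g·m⁻²·a⁻¹
copper: T≤10 °C ⇒ hinge +0.126·(2.8−10) = -0.9072
  SO₂ term: 0.0053·93.1^0.26·exp(0.059·85-0.9072) = 1.048
  Cl⁻ term: 0.01025·434.2^0.27·exp(0.036·85+0.049·2.8) = 1.292
  r_corr = 1.048 + 1.292 = 2.34 μm/a
  mass loss = 2.34 μm/a × 8.96 g/cm³ = 20.97 g·m⁻²·a⁻¹
Ordering by g·m⁻²·a⁻¹: zinc (35.7) > copper (21)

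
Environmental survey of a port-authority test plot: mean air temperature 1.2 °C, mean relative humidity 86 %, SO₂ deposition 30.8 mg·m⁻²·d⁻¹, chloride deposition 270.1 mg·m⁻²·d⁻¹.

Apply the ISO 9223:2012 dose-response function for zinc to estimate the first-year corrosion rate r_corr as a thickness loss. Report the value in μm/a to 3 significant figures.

zinc: f(T) = +0.038·(T−10) [T≤10 °C] = -0.3344
  Pd branch = 0.0129·Pd^0.44·e^(0.046·RH+f) = 2.18 μm/a
  Sd branch = 0.0175·Sd^0.57·e^(0.008·RH+0.085·T) = 0.9378 μm/a
  r_corr = 2.18 + 0.9378 = 3.117 μm/a

r_corr = 3.12 μm/a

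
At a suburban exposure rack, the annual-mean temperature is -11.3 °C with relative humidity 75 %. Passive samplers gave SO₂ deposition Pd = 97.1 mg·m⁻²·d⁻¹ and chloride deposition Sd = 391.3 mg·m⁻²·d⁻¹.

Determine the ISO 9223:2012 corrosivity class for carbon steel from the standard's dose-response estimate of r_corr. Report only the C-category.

C3

carbon steel: T≤10 °C ⇒ hinge +0.150·(-11.3−10) = -3.1950
  Pd branch = 1.77·Pd^0.52·e^(0.02·RH+f) = 3.509 μm/a
  Sd branch = 0.102·Sd^0.62·e^(0.033·RH+0.04·T) = 31.23 μm/a
  r_corr = 3.509 + 31.23 = 34.74 μm/a
34.7 μm/a falls in (25, 50] for carbon steel → category C3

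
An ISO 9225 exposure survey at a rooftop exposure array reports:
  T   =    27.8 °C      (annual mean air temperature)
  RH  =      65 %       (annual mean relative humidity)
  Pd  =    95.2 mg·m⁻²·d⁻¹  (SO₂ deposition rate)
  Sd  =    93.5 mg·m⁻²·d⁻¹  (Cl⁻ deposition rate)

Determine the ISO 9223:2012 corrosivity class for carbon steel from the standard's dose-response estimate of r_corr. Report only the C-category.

C4

carbon steel: T>10 °C ⇒ hinge -0.054·(27.8−10) = -0.9612
  SO₂ term: 1.77·95.2^0.52·exp(0.02·65-0.9612) = 26.55
  Sd branch = 0.102·Sd^0.62·e^(0.033·RH+0.04·T) = 44.16 μm/a
  r_corr = 26.55 + 44.16 = 70.7 μm/a
Category bounds: 50…80 μm/a bracket r_corr ⇒ C4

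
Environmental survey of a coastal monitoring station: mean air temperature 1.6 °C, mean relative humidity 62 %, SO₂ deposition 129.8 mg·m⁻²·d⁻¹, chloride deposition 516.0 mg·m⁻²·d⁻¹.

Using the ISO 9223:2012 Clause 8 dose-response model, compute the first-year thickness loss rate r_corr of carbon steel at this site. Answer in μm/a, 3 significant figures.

r_corr = 62.2 μm/a

carbon steel: temperature factor f = +0.150·(-8.4) = -1.2600
  sulphur-dioxide contribution → 21.79 μm/a
  chloride contribution → 40.44 μm/a
  total first-year rate 62.23 μm/a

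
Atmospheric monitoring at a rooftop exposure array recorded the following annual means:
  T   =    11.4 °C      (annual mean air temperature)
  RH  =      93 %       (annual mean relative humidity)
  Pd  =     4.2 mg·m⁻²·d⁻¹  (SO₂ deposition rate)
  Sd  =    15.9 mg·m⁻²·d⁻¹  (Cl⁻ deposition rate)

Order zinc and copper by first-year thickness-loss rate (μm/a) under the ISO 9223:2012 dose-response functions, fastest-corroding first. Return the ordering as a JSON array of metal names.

["copper", "zinc"]

zinc: f(T) = -0.071·(T−10) [T>10 °C] = -0.0994
  SO₂ term: 0.0129·4.2^0.44·exp(0.046·93-0.0994) = 1.583
  Sd branch = 0.0175·Sd^0.57·e^(0.008·RH+0.085·T) = 0.4697 μm/a
  sum: 1.583 + 0.4697 → r_corr = 2.053 μm/a
copper: temperature factor f = -0.080·(1.4) = -0.1120
  Pd branch = 0.0053·Pd^0.26·e^(0.059·RH+f) = 1.662 μm/a
  Sd branch = 0.01025·Sd^0.27·e^(0.036·RH+0.049·T) = 1.076 μm/a
  sum: 1.662 + 1.076 → r_corr = 2.738 μm/a
Ordering by μm/a: copper (2.74) > zinc (2.05)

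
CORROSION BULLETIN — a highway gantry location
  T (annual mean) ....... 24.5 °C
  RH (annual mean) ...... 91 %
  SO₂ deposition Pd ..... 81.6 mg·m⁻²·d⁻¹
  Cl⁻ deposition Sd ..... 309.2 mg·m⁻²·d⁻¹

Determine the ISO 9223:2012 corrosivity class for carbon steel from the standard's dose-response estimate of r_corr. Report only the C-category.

carbon steel: T>10 °C ⇒ hinge -0.054·(24.5−10) = -0.7830
  Pd branch = 1.77·Pd^0.52·e^(0.02·RH+f) = 49.25 μm/a
  Sd branch = 0.102·Sd^0.62·e^(0.033·RH+0.04·T) = 191.6 μm/a
  sum: 49.25 + 191.6 → r_corr = 240.8 μm/a
Category bounds: 200…700 μm/a bracket r_corr ⇒ CX

CX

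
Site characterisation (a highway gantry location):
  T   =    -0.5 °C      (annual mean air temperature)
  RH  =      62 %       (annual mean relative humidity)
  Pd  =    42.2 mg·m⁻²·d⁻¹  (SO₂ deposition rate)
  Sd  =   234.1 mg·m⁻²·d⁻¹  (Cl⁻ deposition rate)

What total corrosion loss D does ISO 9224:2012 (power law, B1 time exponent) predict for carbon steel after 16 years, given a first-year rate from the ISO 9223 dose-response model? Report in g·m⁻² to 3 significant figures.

D(16) = 1.06e+03 g·m⁻²

carbon steel: f(T) = +0.150·(T−10) [T≤10 °C] = -1.5750
  Pd branch = 1.77·Pd^0.52·e^(0.02·RH+f) = 8.864 μm/a
  Sd branch = 0.102·Sd^0.62·e^(0.033·RH+0.04·T) = 22.78 μm/a
  sum: 8.864 + 22.78 → r_corr = 31.64 μm/a
ISO 9224: D(t) = r_corr · t^b with b = 0.523 (carbon steel, B1)
  D(16) = 31.64 × 16^0.523 = 31.64 × 4.263 = 134.9 μm
  Mass loss = 134.9 μm × 7.85 g/cm³ = 1059 g·m⁻²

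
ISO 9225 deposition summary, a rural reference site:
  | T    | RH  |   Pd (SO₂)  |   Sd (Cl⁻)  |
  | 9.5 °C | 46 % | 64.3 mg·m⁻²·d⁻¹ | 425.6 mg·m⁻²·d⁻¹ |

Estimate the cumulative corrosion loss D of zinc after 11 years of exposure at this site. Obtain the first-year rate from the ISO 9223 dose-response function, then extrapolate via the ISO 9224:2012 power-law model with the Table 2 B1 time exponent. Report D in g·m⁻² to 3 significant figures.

D(11) = 123 g·m⁻²

zinc: T≤10 °C ⇒ hinge +0.038·(9.5−10) = -0.0190
  sulphur-dioxide contribution → 0.656 μm/a
  chloride contribution → 1.787 μm/a
  ⇒ r_corr(zinc) = 2.443 μm/a
Long-term exponent b (ISO 9224 Table 2, B1) = 0.813
  D(11) = 2.443 × 11^0.813 = 2.443 × 7.025 = 17.16 μm
  Mass loss = 17.16 μm × 7.14 g/cm³ = 122.5 g·m⁻²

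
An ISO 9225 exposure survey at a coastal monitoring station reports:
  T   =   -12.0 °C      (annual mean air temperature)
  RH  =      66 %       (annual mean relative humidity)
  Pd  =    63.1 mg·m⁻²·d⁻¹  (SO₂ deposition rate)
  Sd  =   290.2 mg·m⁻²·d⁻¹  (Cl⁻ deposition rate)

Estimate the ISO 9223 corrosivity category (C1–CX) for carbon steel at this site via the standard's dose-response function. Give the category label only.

C2

carbon steel: temperature factor f = +0.150·(-22.0) = -3.3000
  sulphur-dioxide contribution → 2.109 μm/a
  chloride contribution → 18.75 μm/a
  ⇒ r_corr(carbon steel) = 20.85 μm/a
20.9 μm/a falls in (1.3, 25] for carbon steel → category C2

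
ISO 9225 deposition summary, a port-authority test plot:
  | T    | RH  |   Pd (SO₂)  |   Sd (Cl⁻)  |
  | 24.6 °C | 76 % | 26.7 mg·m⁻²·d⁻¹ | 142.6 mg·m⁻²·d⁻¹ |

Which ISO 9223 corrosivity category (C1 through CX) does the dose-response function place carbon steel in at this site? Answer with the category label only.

carbon steel: T>10 °C ⇒ hinge -0.054·(24.6−10) = -0.7884
  Pd branch = 1.77·Pd^0.52·e^(0.02·RH+f) = 20.3 μm/a
  Cl⁻ term: 0.102·142.6^0.62·exp(0.033·76+0.04·24.6) = 72.56
  sum: 20.3 + 72.56 → r_corr = 92.86 μm/a
Category bounds: 80…200 μm/a bracket r_corr ⇒ C5

C5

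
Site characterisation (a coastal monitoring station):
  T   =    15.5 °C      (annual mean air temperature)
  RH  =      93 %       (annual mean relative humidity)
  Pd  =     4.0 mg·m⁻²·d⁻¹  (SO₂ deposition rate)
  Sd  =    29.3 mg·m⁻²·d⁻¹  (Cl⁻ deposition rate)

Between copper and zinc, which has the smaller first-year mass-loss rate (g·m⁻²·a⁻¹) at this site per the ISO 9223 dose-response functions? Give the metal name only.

copper: temperature factor f = -0.080·(5.5) = -0.4400
  Pd branch = 0.0053·Pd^0.26·e^(0.059·RH+f) = 1.182 μm/a
  Sd branch = 0.01025·Sd^0.27·e^(0.036·RH+0.049·T) = 1.551 μm/a
  sum: 1.182 + 1.551 → r_corr = 2.733 μm/a
  mass loss = 2.733 μm/a × 8.96 g/cm³ = 24.49 g·m⁻²·a⁻¹
zinc: T>10 °C ⇒ hinge -0.071·(15.5−10) = -0.3905
  SO₂ term: 0.0129·4.0^0.44·exp(0.046·93-0.3905) = 1.158
  Cl⁻ term: 0.0175·29.3^0.57·exp(0.008·93+0.085·15.5) = 0.9429
  sum: 1.158 + 0.9429 → r_corr = 2.101 μm/a
  mass loss = 2.101 μm/a × 7.14 g/cm³ = 15 g·m⁻²·a⁻¹
Ordering by g·m⁻²·a⁻¹: copper (24.5) > zinc (15)

zinc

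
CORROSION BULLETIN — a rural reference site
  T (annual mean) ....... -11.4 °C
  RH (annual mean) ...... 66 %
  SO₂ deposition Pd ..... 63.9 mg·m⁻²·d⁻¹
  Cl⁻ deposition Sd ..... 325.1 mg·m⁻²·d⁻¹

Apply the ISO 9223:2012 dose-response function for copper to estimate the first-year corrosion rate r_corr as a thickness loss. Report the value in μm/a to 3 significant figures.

copper: temperature factor f = +0.126·(-21.4) = -2.6964
  Pd branch = 0.0053·Pd^0.26·e^(0.059·RH+f) = 0.05174 μm/a
  Cl⁻ term: 0.01025·325.1^0.27·exp(0.036·66+0.049·-11.4) = 0.3008
  r_corr = 0.05174 + 0.3008 = 0.3525 μm/a

r_corr = 0.353 μm/a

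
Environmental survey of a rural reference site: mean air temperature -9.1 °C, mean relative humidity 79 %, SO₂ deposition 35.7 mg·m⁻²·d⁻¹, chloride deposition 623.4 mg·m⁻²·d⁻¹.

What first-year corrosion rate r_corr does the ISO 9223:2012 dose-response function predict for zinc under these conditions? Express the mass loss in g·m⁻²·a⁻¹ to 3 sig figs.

zinc: f(T) = +0.038·(T−10) [T≤10 °C] = -0.7258
  Pd branch = 0.0129·Pd^0.44·e^(0.046·RH+f) = 1.14 μm/a
  Cl⁻ term: 0.0175·623.4^0.57·exp(0.008·79+0.085·-9.1) = 0.5951
  r_corr = 1.14 + 0.5951 = 1.735 μm/a
Convert to mass loss: 1.735 μm/a × 7.14 g/cm³ = 12.39 g·m⁻²·a⁻¹

r_corr = 12.4 g·m⁻²·a⁻¹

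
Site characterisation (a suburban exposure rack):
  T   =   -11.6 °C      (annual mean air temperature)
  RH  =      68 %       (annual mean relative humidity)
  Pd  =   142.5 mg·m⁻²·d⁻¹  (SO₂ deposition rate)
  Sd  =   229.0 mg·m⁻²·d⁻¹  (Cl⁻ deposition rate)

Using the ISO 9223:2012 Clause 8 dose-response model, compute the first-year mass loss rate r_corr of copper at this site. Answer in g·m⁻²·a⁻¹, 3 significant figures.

copper: T≤10 °C ⇒ hinge +0.126·(-11.6−10) = -2.7216
  sulphur-dioxide contribution → 0.06993 μm/a
  chloride contribution → 0.2912 μm/a
  ⇒ r_corr(copper) = 0.3611 μm/a
Convert to mass loss: 0.3611 μm/a × 8.96 g/cm³ = 3.236 g·m⁻²·a⁻¹

r_corr = 3.24 g·m⁻²·a⁻¹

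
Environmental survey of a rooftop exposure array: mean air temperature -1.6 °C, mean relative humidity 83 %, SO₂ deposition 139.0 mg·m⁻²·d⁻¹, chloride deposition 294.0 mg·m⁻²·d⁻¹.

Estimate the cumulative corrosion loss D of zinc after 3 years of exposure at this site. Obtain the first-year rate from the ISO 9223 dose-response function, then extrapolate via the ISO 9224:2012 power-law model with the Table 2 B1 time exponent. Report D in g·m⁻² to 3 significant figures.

D(3) = 71.0 g·m⁻²

zinc: temperature factor f = +0.038·(-11.6) = -0.4408
  Pd branch = 0.0129·Pd^0.44·e^(0.046·RH+f) = 3.313 μm/a
  Sd branch = 0.0175·Sd^0.57·e^(0.008·RH+0.085·T) = 0.7574 μm/a
  r_corr = 3.313 + 0.7574 = 4.07 μm/a
Power-law: D(3) = r_corr · 3^0.813
  D(3) = 4.07 × 3^0.813 = 4.07 × 2.443 = 9.943 μm
  Mass loss = 9.943 μm × 7.14 g/cm³ = 70.99 g·m⁻²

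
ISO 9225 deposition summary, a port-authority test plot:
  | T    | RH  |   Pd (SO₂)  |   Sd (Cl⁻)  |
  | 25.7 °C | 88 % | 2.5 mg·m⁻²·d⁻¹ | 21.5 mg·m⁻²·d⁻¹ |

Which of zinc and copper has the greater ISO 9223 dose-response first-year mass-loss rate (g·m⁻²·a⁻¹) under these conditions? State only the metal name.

zinc: T>10 °C ⇒ hinge -0.071·(25.7−10) = -1.1147
  sulphur-dioxide contribution → 0.3627 μm/a
  chloride contribution → 1.807 μm/a
  total first-year rate 2.17 μm/a
  mass loss = 2.17 μm/a × 7.14 g/cm³ = 15.49 g·m⁻²·a⁻¹
copper: T>10 °C ⇒ hinge -0.080·(25.7−10) = -1.2560
  sulphur-dioxide contribution → 0.3444 μm/a
  chloride contribution → 1.964 μm/a
  total first-year rate 2.309 μm/a
  mass loss = 2.309 μm/a × 8.96 g/cm³ = 20.69 g·m⁻²·a⁻¹
Ordering by g·m⁻²·a⁻¹: copper (20.7) > zinc (15.5)

copper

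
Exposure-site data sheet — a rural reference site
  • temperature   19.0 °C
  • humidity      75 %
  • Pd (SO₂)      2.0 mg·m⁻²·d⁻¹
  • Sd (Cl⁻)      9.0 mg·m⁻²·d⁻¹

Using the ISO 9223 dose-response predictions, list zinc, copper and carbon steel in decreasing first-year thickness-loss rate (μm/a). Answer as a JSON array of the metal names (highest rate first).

["carbon steel", "copper", "zinc"]

zinc: T>10 °C ⇒ hinge -0.071·(19.0−10) = -0.6390
  sulphur-dioxide contribution → 0.291 μm/a
  chloride contribution → 0.5609 μm/a
  ⇒ r_corr(zinc) = 0.8519 μm/a
copper: T>10 °C ⇒ hinge -0.080·(19.0−10) = -0.7200
  sulphur-dioxide contribution → 0.258 μm/a
  chloride contribution → 0.7003 μm/a
  ⇒ r_corr(copper) = 0.9583 μm/a
carbon steel: temperature factor f = -0.054·(9.0) = -0.4860
  sulphur-dioxide contribution → 6.997 μm/a
  chloride contribution → 10.12 μm/a
  total first-year rate 17.12 μm/a
Ordering by μm/a: carbon steel (17.1) > copper (0.958) > zinc (0.852)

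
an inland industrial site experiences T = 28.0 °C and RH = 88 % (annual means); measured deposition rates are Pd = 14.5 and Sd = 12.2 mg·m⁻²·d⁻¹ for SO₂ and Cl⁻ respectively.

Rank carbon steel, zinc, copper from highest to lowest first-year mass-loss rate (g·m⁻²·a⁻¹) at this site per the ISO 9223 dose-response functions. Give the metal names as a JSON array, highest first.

["carbon steel", "copper", "zinc"]

carbon steel: T>10 °C ⇒ hinge -0.054·(28.0−10) = -0.9720
  Pd branch = 1.77·Pd^0.52·e^(0.02·RH+f) = 15.64 μm/a
  Cl⁻ term: 0.102·12.2^0.62·exp(0.033·88+0.04·28.0) = 26.9
  r_corr = 15.64 + 26.9 = 42.53 μm/a
  mass loss = 42.53 μm/a × 7.85 g/cm³ = 333.9 g·m⁻²·a⁻¹
zinc: f(T) = -0.071·(T−10) [T>10 °C] = -1.2780
  Pd branch = 0.0129·Pd^0.44·e^(0.046·RH+f) = 0.6677 μm/a
  Sd branch = 0.0175·Sd^0.57·e^(0.008·RH+0.085·T) = 1.591 μm/a
  r_corr = 0.6677 + 1.591 = 2.259 μm/a
  mass loss = 2.259 μm/a × 7.14 g/cm³ = 16.13 g·m⁻²·a⁻¹
copper: T>10 °C ⇒ hinge -0.080·(28.0−10) = -1.4400
  SO₂ term: 0.0053·14.5^0.26·exp(0.059·88-1.4400) = 0.4526
  Cl⁻ term: 0.01025·12.2^0.27·exp(0.036·88+0.049·28.0) = 1.887
  r_corr = 0.4526 + 1.887 = 2.339 μm/a
  mass loss = 2.339 μm/a × 8.96 g/cm³ = 20.96 g·m⁻²·a⁻¹
Ordering by g·m⁻²·a⁻¹: carbon steel (334) > copper (21) > zinc (16.1)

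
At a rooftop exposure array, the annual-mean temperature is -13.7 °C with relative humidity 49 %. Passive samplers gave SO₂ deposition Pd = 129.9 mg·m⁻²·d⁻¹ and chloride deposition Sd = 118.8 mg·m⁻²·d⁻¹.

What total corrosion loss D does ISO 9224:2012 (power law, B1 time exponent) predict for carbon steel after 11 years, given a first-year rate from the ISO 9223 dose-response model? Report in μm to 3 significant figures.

carbon steel: f(T) = +0.150·(T−10) [T≤10 °C] = -3.5550
  sulphur-dioxide contribution → 1.693 μm/a
  chloride contribution → 5.744 μm/a
  ⇒ r_corr(carbon steel) = 7.438 μm/a
Power-law: D(11) = r_corr · 11^0.523
  D(11) = 7.438 × 11^0.523 = 7.438 × 3.505 = 26.07 μm

D(11) = 26.1 μm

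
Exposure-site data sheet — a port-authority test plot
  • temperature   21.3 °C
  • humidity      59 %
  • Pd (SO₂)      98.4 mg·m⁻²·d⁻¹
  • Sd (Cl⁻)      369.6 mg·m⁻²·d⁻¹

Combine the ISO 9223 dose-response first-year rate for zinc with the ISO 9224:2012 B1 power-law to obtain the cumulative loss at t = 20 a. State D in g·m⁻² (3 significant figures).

zinc: f(T) = -0.071·(T−10) [T>10 °C] = -0.8023
  SO₂ term: 0.0129·98.4^0.44·exp(0.046·59-0.8023) = 0.6573
  Cl⁻ term: 0.0175·369.6^0.57·exp(0.008·59+0.085·21.3) = 4.988
  r_corr = 0.6573 + 4.988 = 5.645 μm/a
ISO 9224: D(t) = r_corr · t^b with b = 0.813 (zinc, B1)
  D(20) = 5.645 × 20^0.813 = 5.645 × 11.42 = 64.48 μm
  Mass loss = 64.48 μm × 7.14 g/cm³ = 460.4 g·m⁻²

D(20) = 460 g·m⁻²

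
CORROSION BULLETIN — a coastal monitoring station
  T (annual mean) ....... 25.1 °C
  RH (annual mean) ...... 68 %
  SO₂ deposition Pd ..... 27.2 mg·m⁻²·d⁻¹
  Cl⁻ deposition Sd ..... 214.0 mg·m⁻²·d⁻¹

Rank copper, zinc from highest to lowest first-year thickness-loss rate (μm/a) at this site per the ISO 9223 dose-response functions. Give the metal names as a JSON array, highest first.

copper: temperature factor f = -0.080·(15.1) = -1.2080
  SO₂ term: 0.0053·27.2^0.26·exp(0.059·68-1.2080) = 0.2066
  Sd branch = 0.01025·Sd^0.27·e^(0.036·RH+0.049·T) = 1.727 μm/a
  sum: 0.2066 + 1.727 → r_corr = 1.933 μm/a
zinc: T>10 °C ⇒ hinge -0.071·(25.1−10) = -1.0721
  Pd branch = 0.0129·Pd^0.44·e^(0.046·RH+f) = 0.4312 μm/a
  Sd branch = 0.0175·Sd^0.57·e^(0.008·RH+0.085·T) = 5.422 μm/a
  sum: 0.4312 + 5.422 → r_corr = 5.854 μm/a
Ordering by μm/a: zinc (5.85) > copper (1.93)

["zinc", "copper"]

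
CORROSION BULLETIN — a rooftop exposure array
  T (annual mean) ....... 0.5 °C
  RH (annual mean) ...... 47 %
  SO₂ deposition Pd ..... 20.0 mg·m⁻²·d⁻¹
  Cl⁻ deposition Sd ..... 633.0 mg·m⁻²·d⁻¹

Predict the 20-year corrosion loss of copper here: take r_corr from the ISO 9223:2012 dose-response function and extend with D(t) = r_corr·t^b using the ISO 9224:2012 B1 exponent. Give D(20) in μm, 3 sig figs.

D(20) = 2.81 μm

copper: f(T) = +0.126·(T−10) [T≤10 °C] = -1.1970
  sulphur-dioxide contribution → 0.05585 μm/a
  chloride contribution → 0.3255 μm/a
  ⇒ r_corr(copper) = 0.3814 μm/a
Power-law: D(20) = r_corr · 20^0.667
  D(20) = 0.3814 × 20^0.667 = 0.3814 × 7.375 = 2.813 μm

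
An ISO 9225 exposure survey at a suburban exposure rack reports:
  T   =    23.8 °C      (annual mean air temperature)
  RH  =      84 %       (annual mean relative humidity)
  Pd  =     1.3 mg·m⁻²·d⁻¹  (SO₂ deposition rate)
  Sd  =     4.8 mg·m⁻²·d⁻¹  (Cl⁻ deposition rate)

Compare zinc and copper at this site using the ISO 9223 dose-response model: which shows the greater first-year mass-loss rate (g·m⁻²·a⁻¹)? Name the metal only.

copper

zinc: f(T) = -0.071·(T−10) [T>10 °C] = -0.9798
  sulphur-dioxide contribution → 0.259 μm/a
  chloride contribution → 0.6335 μm/a
  total first-year rate 0.8925 μm/a
  mass loss = 0.8925 μm/a × 7.14 g/cm³ = 6.373 g·m⁻²·a⁻¹
copper: f(T) = -0.080·(T−10) [T>10 °C] = -1.1040
  sulphur-dioxide contribution → 0.2672 μm/a
  chloride contribution → 1.034 μm/a
  ⇒ r_corr(copper) = 1.301 μm/a
  mass loss = 1.301 μm/a × 8.96 g/cm³ = 11.66 g·m⁻²·a⁻¹
Ordering by g·m⁻²·a⁻¹: copper (11.7) > zinc (6.37)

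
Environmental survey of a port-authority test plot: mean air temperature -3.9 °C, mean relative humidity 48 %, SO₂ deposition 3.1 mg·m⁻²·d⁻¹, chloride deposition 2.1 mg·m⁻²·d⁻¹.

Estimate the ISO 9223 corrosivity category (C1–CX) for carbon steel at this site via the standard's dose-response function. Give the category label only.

C2

carbon steel: f(T) = +0.150·(T−10) [T≤10 °C] = -2.0850
  sulphur-dioxide contribution → 1.035 μm/a
  chloride contribution → 0.6738 μm/a
  ⇒ r_corr(carbon steel) = 1.709 μm/a
ISO 9223 Table 2 (carbon steel): 1.3 < 1.71 ≤ 25 μm/a ⇒ C2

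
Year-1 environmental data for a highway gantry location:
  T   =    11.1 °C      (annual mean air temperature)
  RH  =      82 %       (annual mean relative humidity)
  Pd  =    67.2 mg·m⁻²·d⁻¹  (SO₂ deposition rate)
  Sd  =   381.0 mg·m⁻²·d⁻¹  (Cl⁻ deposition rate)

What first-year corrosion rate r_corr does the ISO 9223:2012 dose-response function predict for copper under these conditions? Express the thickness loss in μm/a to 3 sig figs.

r_corr = 3.51 μm/a

copper: temperature factor f = -0.080·(1.1) = -0.0880
  sulphur-dioxide contribution → 1.829 μm/a
  chloride contribution → 1.682 μm/a
  ⇒ r_corr(copper) = 3.511 μm/a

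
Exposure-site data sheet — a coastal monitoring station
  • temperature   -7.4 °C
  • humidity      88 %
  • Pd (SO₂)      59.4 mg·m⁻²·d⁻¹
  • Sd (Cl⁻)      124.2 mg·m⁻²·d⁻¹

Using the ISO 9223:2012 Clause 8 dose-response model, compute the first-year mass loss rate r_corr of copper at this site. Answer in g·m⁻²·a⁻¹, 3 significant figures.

r_corr = 8.34 g·m⁻²·a⁻¹

copper: f(T) = +0.126·(T−10) [T≤10 °C] = -2.1924
  SO₂ term: 0.0053·59.4^0.26·exp(0.059·88-2.1924) = 0.3077
  Cl⁻ term: 0.01025·124.2^0.27·exp(0.036·88+0.049·-7.4) = 0.623
  sum: 0.3077 + 0.623 → r_corr = 0.9308 μm/a
Convert to mass loss: 0.9308 μm/a × 8.96 g/cm³ = 8.34 g·m⁻²·a⁻¹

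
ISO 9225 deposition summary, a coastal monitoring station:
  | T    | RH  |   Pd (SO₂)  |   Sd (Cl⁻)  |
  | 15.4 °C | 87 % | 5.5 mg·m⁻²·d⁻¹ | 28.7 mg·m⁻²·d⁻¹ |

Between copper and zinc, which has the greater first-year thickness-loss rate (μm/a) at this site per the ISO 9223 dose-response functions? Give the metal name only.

copper

copper: T>10 °C ⇒ hinge -0.080·(15.4−10) = -0.4320
  Pd branch = 0.0053·Pd^0.26·e^(0.059·RH+f) = 0.9086 μm/a
  Sd branch = 0.01025·Sd^0.27·e^(0.036·RH+0.049·T) = 1.237 μm/a
  r_corr = 0.9086 + 1.237 = 2.145 μm/a
zinc: T>10 °C ⇒ hinge -0.071·(15.4−10) = -0.3834
  SO₂ term: 0.0129·5.5^0.44·exp(0.046·87-0.3834) = 1.018
  Sd branch = 0.0175·Sd^0.57·e^(0.008·RH+0.085·T) = 0.8806 μm/a
  r_corr = 1.018 + 0.8806 = 1.899 μm/a
Ordering by μm/a: copper (2.15) > zinc (1.9)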